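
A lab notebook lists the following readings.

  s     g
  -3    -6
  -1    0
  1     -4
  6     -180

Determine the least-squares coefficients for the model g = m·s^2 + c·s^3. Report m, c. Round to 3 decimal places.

m = -2.107, c = -0.482

AᵀA·[m, c]ᵀ = Aᵀg reads: 1379·m + 7533·c = -6538;  7533·m + 47387·c = -38722.
(Σs^2·s^2 = 1379, Σs^2·s^3 = 7533, Σs^3·s^3 = 47387, Σs^2·g = -6538, Σs^3·g = -38722.)
Eliminating c: 47387·(row 1) − 7533·(row 2) gives 8600584·m = 47387·(-6538) − 7533·(-38722) = -18123380, so m = -4530845/2150146.
Then c = ((-38722) − 7533·(-4530845/2150146))/47387 = -1036721/2150146.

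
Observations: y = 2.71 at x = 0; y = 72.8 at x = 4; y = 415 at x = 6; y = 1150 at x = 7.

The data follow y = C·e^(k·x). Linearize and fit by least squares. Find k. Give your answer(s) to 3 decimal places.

Let Y = ln y. Fitting Y = k·x + ln C by least squares:
Sums: Σx = 17.0000, Σ(x)² = 101.0000, Σln y = 18.3605, Σx·ln y = 102.6532.
Normal system: [[101.0000, 17.0000]; [17.0000, 4]]·[k, ln C]ᵀ = [102.6532, 18.3605]ᵀ.
Δ = 101.0000·4 − (17.0000)² = 115.0000; k = (102.6532·4 − 17.0000·18.3605)/115.0000 = 0.85639, ln C = (101.0000·18.3605 − 17.0000·102.6532)/115.0000 = 0.95046.

k = 0.856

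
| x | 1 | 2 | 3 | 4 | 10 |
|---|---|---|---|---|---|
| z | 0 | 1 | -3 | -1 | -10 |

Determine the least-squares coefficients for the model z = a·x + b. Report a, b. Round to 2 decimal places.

Sums needed: Σx·x = 130, Σx = 20, Σ1 = 5.
Right-hand side: Σx·z = -111, Σz = -13.
det = 130·5 − 20² = 250.
a = ((-111)·5 − 20·(-13))/250 = -59/50; b = (130·(-13) − 20·(-111))/250 = 53/25.

a = -1.18, b = 2.12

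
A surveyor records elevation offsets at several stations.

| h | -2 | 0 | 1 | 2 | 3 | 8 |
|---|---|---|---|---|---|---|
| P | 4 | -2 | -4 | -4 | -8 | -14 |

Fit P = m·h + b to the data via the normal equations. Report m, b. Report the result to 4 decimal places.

Entries of AᵀA: Σh·h = 82, Σh = 12, Σ1 = 6.
For AᵀP: Σh·P = -156, ΣP = -28.
Normal equations: [[82, 12]; [12, 6]]·[m, b]ᵀ = [-156, -28]ᵀ.
Δ = 82·6 − 12² = 348.
m = ((-156)·6 − 12·(-28))/348 = -50/29; b = (82·(-28) − 12·(-156))/348 = -106/87.

m = -1.7241, b = -1.2184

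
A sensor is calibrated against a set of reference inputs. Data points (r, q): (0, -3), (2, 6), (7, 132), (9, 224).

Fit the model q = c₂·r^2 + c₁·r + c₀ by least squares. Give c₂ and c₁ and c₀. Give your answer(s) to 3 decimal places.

From the data, Σr^2·r^2 = 8978, Σr^2·r = 1080, Σr^2 = 134, Σr·r = 134, Σr = 18, Σ1 = 4.
And Σr^2·q = 24636, Σr·q = 2952, Σq = 359.
MᵀM·[c₂, c₁, c₀]ᵀ = Mᵀq becomes [[8978, 1080, 134]; [1080, 134, 18]; [134, 18, 4]]·[c₂, c₁, c₀]ᵀ = [24636, 2952, 359]ᵀ.
Solving the 3×3 system (Gaussian elimination) gives c₂ = 83/28, c₁ = -2169/1484, c₀ = -631/212.

c₂ = 2.964, c₁ = -1.462, c₀ = -2.976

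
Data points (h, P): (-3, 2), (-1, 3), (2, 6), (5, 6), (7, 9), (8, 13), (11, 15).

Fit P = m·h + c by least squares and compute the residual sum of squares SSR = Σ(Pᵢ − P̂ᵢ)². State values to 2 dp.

SSR = 12.84

Forming XᵀX = [[273, 29]; [29, 7]] and XᵀP = [365, 54]ᵀ gives XᵀX·[m, c]ᵀ = XᵀP.
Determinant 273·7 − 29² = 1070.
m = (365·7 − 29·54)/1070 = 989/1070; c = (273·54 − 29·365)/1070 = 4157/1070.
Residuals: 95/107, 21/535, 57/214, -1341/535, -145/107, 1841/1070, 507/535; SSR = 13737/1070.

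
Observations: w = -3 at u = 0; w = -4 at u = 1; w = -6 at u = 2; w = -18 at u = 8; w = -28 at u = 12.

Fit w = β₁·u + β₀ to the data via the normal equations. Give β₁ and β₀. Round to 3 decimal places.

β₁ = -2.095, β₀ = -2.162

Entries of MᵀM: Σu·u = 213, Σu = 23, Σ1 = 5.
Moment sums: Σu·w = -496, Σw = -59.
So MᵀM·[β₁, β₀]ᵀ = Mᵀw: [[213, 23]; [23, 5]]·[β₁, β₀]ᵀ = [-496, -59]ᵀ.
Δ = 213·5 − 23² = 536.
β₁ = ((-496)·5 − 23·(-59))/536 = -1123/536; β₀ = (213·(-59) − 23·(-496))/536 = -1159/536.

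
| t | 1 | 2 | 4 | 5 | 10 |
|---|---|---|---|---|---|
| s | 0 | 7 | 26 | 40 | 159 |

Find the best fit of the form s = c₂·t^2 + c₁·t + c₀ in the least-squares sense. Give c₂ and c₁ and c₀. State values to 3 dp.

c₂ = 1.527, c₁ = 0.785, c₀ = -1.652

The normal equations are: 10898·c₂ + 1198·c₁ + 146·c₀ = 17344;  1198·c₂ + 146·c₁ + 22·c₀ = 1908;  146·c₂ + 22·c₁ + 5·c₀ = 232.
Row-reducing yields c₂ = 5645/3696, c₁ = 967/1232, c₀ = -109/66.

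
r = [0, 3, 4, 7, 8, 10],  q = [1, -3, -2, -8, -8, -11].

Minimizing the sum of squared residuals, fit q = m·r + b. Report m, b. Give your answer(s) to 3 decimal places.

Forming MᵀM = [[238, 32]; [32, 6]] and Mᵀq = [-247, -31]ᵀ gives MᵀM·[m, b]ᵀ = Mᵀq.
Determinant 238·6 − 32² = 404.
m = ((-247)·6 − 32·(-31))/404 = -245/202; b = (238·(-31) − 32·(-247))/404 = 263/202.

m = -1.213, b = 1.302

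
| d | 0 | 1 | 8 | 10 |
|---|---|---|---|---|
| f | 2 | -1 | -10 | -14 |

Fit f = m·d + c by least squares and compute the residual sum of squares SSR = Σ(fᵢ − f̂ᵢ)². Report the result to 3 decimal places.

SSR = 1.686

Normal-equation sums: Σd·d = 165, Σd = 19, Σ1 = 4.
For Aᵀf: Σd·f = -221, Σf = -23.
Normal equations: [[165, 19]; [19, 4]]·[m, c]ᵀ = [-221, -23]ᵀ.
Eliminating c: 4·(row 1) − 19·(row 2) gives 299·m = 4·(-221) − 19·(-23) = -447, so m = -447/299.
Then c = ((-23) − 19·(-447/299))/4 = 404/299.
Residuals: 194/299, -256/299, 14/23, -120/299; SSR = 504/299.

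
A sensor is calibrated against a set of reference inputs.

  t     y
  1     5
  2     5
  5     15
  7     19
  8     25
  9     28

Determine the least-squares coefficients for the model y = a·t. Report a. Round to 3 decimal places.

a = 3.013

From the data, Σt·t = 224.
And Σt·y = 675.
a = 675/224 = 3.01339.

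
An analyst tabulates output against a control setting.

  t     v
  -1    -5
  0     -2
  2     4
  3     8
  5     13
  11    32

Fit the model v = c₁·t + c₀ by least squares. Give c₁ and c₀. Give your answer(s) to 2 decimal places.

c₁ = 3.08, c₀ = -1.93

Setting ∂/∂c₁ … = 0 gives: 160·c₁ + 20·c₀ = 454;  20·c₁ + 6·c₀ = 50.
Eliminating c₀: 6·(row 1) − 20·(row 2) gives 560·c₁ = 6·454 − 20·50 = 1724, so c₁ = 431/140.
Then c₀ = (50 − 20·(431/140))/6 = -27/14.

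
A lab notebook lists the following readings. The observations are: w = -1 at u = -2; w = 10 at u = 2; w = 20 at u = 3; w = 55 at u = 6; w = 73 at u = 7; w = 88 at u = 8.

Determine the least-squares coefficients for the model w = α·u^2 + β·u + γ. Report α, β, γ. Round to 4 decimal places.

α = 0.9883, β = 3.1152, γ = 1.0287

Forming XᵀX = [[7906, 1098, 166]; [1098, 166, 24]; [166, 24, 6]] and Xᵀw = [11405, 1627, 245]ᵀ gives XᵀX·[α, β, γ]ᵀ = Xᵀw.
Solving the 3×3 system (Gaussian elimination) gives α = 9229/9338, β = 14545/4669, γ = 4803/4669.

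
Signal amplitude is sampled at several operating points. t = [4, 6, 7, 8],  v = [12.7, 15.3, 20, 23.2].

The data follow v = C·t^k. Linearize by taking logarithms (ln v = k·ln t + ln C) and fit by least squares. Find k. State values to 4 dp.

Linearized form: ln v = k·ln t + ln C. From the 4 transformed points,
AᵀA = [[13.2429, 7.2034]; [7.2034, 4]], rhs = [20.7786, 11.4093]ᵀ  (here Σln t = 7.2034, Σ(ln t)² = 13.2429, Σln v = 11.4093, Σln t·ln v = 20.7786).
Slope k = (n·Σln t·ln v − Σln t·Σln v)/(n·Σ(ln t)² − (Σln t)²) = (4·20.7786 − 7.2034·11.4093)/1.0824 = 0.85754; ln C = (Σln v − k·Σln t)/n = 1.30803.

k = 0.8575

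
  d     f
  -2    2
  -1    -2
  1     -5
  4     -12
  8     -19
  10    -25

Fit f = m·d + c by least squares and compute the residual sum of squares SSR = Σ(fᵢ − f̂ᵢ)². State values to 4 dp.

SSR = 3.6145

From the data, Σd·d = 186, Σd = 20, Σ1 = 6.
And Σd·f = -457, Σf = -61.
AᵀA·[m, c]ᵀ = Aᵀf becomes [[186, 20]; [20, 6]]·[m, c]ᵀ = [-457, -61]ᵀ.
Eliminating c: 6·(row 1) − 20·(row 2) gives 716·m = 6·(-457) − 20·(-61) = -1522, so m = -761/358.
Then c = ((-61) − 20·(-761/358))/6 = -1103/358.
Residuals: 297/358, -187/179, 37/179, -149/358, 389/358, -237/358; SSR = 647/179.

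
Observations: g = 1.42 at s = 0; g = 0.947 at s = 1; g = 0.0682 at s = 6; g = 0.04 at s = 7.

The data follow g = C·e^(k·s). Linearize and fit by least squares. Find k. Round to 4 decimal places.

k = -0.5154

Linearized form: ln g = k·s + ln C. From the 4 transformed points,
Σs = 14.0000, Σ(s)² = 86.0000, Σln g = -5.6080, Σs·ln g = -38.6985.
Equations: 86.0000·k + 14.0000·ln C = -38.6985;  14.0000·k + 4·ln C = -5.6080.
Δ = 86.0000·4 − (14.0000)² = 148.0000; k = (-38.6985·4 − 14.0000·-5.6080)/148.0000 = -0.51542, ln C = (86.0000·-5.6080 − 14.0000·-38.6985)/148.0000 = 0.40197.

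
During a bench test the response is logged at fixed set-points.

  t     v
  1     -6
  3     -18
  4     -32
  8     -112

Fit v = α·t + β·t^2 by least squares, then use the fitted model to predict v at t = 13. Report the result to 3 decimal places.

Forming MᵀM = [[90, 604]; [604, 4434]] and Mᵀv = [-1084, -7848]ᵀ gives MᵀM·[α, β]ᵀ = Mᵀv.
Determinant 90·4434 − 604² = 34244.
α = ((-1084)·4434 − 604·(-7848))/34244 = -16566/8561; β = (90·(-7848) − 604·(-1084))/34244 = -12896/8561.
At t = 13: v̂ = (-16566/8561)·(13) + (-12896/8561)·(169) = -2394782/8561.

v̂ = -279.732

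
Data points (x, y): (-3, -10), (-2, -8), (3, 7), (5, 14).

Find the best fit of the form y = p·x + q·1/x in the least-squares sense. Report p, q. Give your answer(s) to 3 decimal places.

p = 2.515, q = 4.698

Compute the Gram sums: Σx·x = 47, Σx·1/x = 4, Σ1/x·1/x = 461/900.
Right-hand side: Σx·y = 137, Σ1/x·y = 187/15.
Normal equations: [[47, 4]; [4, 461/900]]·[p, q]ᵀ = [137, 187/15]ᵀ.
Determinant 47·(461/900) − 4² = 7267/900.
p = (137·(461/900) − 4·(187/15))/(7267/900) = 18277/7267; q = (47·(187/15) − 4·137)/(7267/900) = 34140/7267.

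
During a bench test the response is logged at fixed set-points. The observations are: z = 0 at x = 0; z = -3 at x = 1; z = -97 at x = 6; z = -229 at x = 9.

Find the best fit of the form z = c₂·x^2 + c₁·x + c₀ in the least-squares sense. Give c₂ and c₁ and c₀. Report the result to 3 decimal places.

c₂ = -3.070, c₁ = 2.315, c₀ = -0.955

Setting ∂/∂c₂ … = 0 gives: 7858·c₂ + 946·c₁ + 118·c₀ = -22044;  946·c₂ + 118·c₁ + 16·c₀ = -2646;  118·c₂ + 16·c₁ + 4·c₀ = -329.
(Σx^2·x^2 = 7858, Σx^2·x = 946, Σx^2 = 118, Σx·x = 118, Σx = 16, Σ1 = 4, Σx^2·z = -22044, Σx·z = -2646, Σz = -329.)
Row-reducing yields c₂ = -11953/3894, c₁ = 9013/3894, c₀ = -620/649.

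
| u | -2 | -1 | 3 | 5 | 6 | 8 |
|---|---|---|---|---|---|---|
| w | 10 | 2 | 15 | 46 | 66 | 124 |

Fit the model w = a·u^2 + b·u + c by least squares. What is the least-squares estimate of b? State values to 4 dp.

Setting ∂/∂a … = 0 gives: 6115·a + 871·b + 139·c = 11639;  871·a + 139·b + 19·c = 1641;  139·a + 19·b + 6·c = 263.
Row-reducing yields a = 24283/11616, b = -13627/11616, c = -853/968.

b = -1.1731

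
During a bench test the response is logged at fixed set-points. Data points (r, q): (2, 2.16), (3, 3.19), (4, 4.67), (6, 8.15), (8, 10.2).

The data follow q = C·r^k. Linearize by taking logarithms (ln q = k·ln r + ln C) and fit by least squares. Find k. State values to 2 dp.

k = 1.17

Let Y = ln q. Fitting Y = k·ln r + ln C by least squares:
XᵀX = [[11.1437, 7.0493]; [7.0493, 5]], rhs = [12.5331, 7.8917]ᵀ  (here Σln r = 7.0493, Σ(ln r)² = 11.1437, Σln q = 7.8917, Σln r·ln q = 12.5331).
Slope k = (n·Σln r·ln q − Σln r·Σln q)/(n·Σ(ln r)² − (Σln r)²) = (5·12.5331 − 7.0493·7.8917)/6.0265 = 1.16736; ln C = (Σln q − k·Σln r)/n = -0.06746.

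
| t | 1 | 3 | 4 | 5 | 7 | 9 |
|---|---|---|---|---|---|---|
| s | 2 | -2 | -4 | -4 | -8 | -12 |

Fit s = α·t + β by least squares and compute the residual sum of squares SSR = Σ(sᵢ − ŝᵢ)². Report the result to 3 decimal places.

XᵀX·[α, β]ᵀ = Xᵀs reads: 181·α + 29·β = -204;  29·α + 6·β = -28.
(Σt·t = 181, Σt = 29, Σ1 = 6, Σt·s = -204, Σs = -28.)
det = 181·6 − 29² = 245.
α = ((-204)·6 − 29·(-28))/245 = -412/245; β = (181·(-28) − 29·(-204))/245 = 848/245.
Residuals: 54/245, -102/245, -36/49, 232/245, 76/245, -16/49; SSR = 456/245.

SSR = 1.861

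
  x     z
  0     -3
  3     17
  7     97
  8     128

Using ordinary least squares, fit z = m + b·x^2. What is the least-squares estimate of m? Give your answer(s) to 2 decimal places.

m = -2.26

Sums needed: Σ1 = 4, Σx^2 = 122, Σx^2·x^2 = 6578.
And Σz = 239, Σx^2·z = 13098.
Normal equations: [[4, 122]; [122, 6578]]·[m, b]ᵀ = [239, 13098]ᵀ.
Eliminating b: 6578·(row 1) − 122·(row 2) gives 11428·m = 6578·239 − 122·13098 = -25814, so m = -12907/5714.
Then b = (13098 − 122·(-12907/5714))/6578 = 11617/5714.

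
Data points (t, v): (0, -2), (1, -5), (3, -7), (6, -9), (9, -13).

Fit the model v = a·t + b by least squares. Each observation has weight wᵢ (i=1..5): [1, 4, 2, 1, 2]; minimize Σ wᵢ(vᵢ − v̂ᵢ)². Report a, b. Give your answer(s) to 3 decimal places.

Forming MᵀWM = [[220, 34]; [34, 10]] and MᵀWv = [-350, -71]ᵀ gives MᵀWM·[a, b]ᵀ = MᵀWv.
Eliminating b: 10·(row 1) − 34·(row 2) gives 1044·a = 10·(-350) − 34·(-71) = -1086, so a = -181/174.
Then b = ((-71) − 34·(-181/174))/10 = -310/87.

a = -1.040, b = -3.563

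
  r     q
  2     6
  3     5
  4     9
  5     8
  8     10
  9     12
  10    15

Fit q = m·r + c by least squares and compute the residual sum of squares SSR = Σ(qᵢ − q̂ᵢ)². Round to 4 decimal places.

SSR = 9.6796

Forming MᵀM = [[299, 41]; [41, 7]] and Mᵀq = [441, 65]ᵀ gives MᵀM·[m, c]ᵀ = Mᵀq.
Δ = 299·7 − 41² = 412.
m = (441·7 − 41·65)/412 = 211/206; c = (299·65 − 41·441)/412 = 677/206.
Residuals: 137/206, -140/103, 333/206, -42/103, -305/206, -52/103, 303/206; SSR = 997/103.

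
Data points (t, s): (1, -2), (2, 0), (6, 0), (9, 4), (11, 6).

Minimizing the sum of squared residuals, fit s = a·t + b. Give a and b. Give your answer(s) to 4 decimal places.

a = 0.7166, b = -2.5561

XᵀX·[a, b]ᵀ = Xᵀs reads: 243·a + 29·b = 100;  29·a + 5·b = 8.
Δ = 243·5 − 29² = 374.
a = (100·5 − 29·8)/374 = 134/187; b = (243·8 − 29·100)/374 = -478/187.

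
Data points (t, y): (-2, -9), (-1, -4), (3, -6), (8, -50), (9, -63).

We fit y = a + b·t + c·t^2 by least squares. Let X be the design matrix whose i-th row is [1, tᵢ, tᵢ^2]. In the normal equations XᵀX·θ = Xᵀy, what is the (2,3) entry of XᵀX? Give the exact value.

1259

Row 2 ↔ basis t, column 3 ↔ basis t^2, so (XᵀX)_{2,3} = Σᵢ (t)·(t^2) = (-2)·(4) + (-1)·(1) + (3)·(9) + (8)·(64) + (9)·(81) = 1259.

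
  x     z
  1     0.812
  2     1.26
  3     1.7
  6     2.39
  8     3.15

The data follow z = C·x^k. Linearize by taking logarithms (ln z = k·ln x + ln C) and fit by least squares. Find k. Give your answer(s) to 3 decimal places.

With ln zᵢ as the transformed response and ln xᵢ as the regressor:
Σln x = 5.6630, Σ(ln x)² = 9.2219, Σln z = 2.5722, Σln x·ln z = 4.6903.
Equations: 9.2219·k + 5.6630·ln C = 4.6903;  5.6630·k + 5·ln C = 2.5722.
Δ = 9.2219·5 − (5.6630)² = 14.0403; k = (4.6903·5 − 5.6630·2.5722)/14.0403 = 0.63283, ln C = (9.2219·2.5722 − 5.6630·4.6903)/14.0403 = -0.20230.

k = 0.633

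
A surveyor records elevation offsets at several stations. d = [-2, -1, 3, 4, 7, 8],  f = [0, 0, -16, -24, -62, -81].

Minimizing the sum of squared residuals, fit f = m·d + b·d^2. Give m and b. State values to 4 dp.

Compute the Gram sums: Σd·d = 143, Σd·d^2 = 937, Σd^2·d^2 = 6851.
Right-hand side: Σd·f = -1226, Σd^2·f = -8750.
So AᵀA·[m, b]ᵀ = Aᵀf: [[143, 937]; [937, 6851]]·[m, b]ᵀ = [-1226, -8750]ᵀ.
Determinant 143·6851 − 937² = 101724.
m = ((-1226)·6851 − 937·(-8750))/101724 = -50144/25431; b = (143·(-8750) − 937·(-1226))/101724 = -25622/25431.

m = -1.9718, b = -1.0075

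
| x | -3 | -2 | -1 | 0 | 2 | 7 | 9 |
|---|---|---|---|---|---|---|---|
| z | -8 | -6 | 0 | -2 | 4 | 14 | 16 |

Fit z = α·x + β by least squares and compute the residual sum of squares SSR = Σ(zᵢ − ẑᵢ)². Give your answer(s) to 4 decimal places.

Normal-equation sums: Σx·x = 148, Σx = 12, Σ1 = 7.
For Mᵀz: Σx·z = 286, Σz = 18.
Δ = 148·7 − 12² = 892.
α = (286·7 − 12·18)/892 = 893/446; β = (148·18 − 12·286)/892 = -192/223.
Residuals: -505/446, -253/223, 1277/446, -254/223, 191/223, 377/446, -517/446; SSR = 3313/223.

SSR = 14.8565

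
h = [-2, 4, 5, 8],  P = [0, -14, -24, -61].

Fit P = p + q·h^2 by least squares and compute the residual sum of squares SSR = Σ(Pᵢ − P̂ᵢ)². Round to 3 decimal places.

The normal system MᵀM·[p, q]ᵀ = MᵀP is [[4, 109]; [109, 4993]]·[p, q]ᵀ = [-99, -4728]ᵀ.
det = 4·4993 − 109² = 8091.
p = ((-99)·4993 − 109·(-4728))/8091 = 7015/2697; q = (4·(-4728) − 109·(-99))/8091 = -2707/2697.
Residuals: 41/29, -487/899, -1356/899, 572/899; SSR = 4470/899.

SSR = 4.972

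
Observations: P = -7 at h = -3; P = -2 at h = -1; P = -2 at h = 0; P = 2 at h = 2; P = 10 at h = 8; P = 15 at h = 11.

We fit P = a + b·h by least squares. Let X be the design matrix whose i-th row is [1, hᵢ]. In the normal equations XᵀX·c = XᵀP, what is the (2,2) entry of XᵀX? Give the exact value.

199

Row 2 ↔ basis h, column 2 ↔ basis h, so (XᵀX)_{2,2} = Σᵢ (h)·(h) = (-3)·(-3) + (-1)·(-1) + (0)·(0) + (2)·(2) + (8)·(8) + (11)·(11) = 199.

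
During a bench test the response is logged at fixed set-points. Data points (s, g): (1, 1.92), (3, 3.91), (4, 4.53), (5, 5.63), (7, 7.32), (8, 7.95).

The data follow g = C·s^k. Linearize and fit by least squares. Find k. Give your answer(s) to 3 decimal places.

With ln gᵢ as the transformed response and ln sᵢ as the regressor:
Σln s = 8.1197, Σ(ln s)² = 13.8297, Σln g = 9.3185, Σln s·ln g = 14.5582.
Equations: 13.8297·k + 8.1197·ln C = 14.5582;  8.1197·k + 6·ln C = 9.3185.
Solving (det = 17.0487): k = 0.68544, ln C = 0.62548.

k = 0.685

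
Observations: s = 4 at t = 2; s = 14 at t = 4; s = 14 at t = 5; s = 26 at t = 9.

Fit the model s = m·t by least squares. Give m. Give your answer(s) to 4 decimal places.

m = 2.9206

Sums needed: Σt·t = 126.
Moment sums: Σt·s = 368.
m = 368/126 = 2.92063.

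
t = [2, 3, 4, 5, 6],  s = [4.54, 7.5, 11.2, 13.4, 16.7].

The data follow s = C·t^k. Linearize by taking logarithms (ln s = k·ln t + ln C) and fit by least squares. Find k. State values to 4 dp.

k = 1.1855

With ln sᵢ as the transformed response and ln tᵢ as the regressor:
Σln t = 6.5793, Σ(ln t)² = 9.4099, Σln s = 11.3544, Σln t·ln s = 15.8329.
Normal system: [[9.4099, 6.5793]; [6.5793, 5]]·[k, ln C]ᵀ = [15.8329, 11.3544]ᵀ.
Solving (det = 3.7630): k = 1.18547, ln C = 0.71098.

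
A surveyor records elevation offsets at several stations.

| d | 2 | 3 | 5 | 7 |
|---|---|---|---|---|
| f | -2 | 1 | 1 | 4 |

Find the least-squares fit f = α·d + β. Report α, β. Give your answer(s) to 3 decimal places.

AᵀA·[α, β]ᵀ = Aᵀf reads: 87·α + 17·β = 32;  17·α + 4·β = 4.
(Σd·d = 87, Σd = 17, Σ1 = 4, Σd·f = 32, Σf = 4.)
det = 87·4 − 17² = 59.
α = (32·4 − 17·4)/59 = 60/59; β = (87·4 − 17·32)/59 = -196/59.

α = 1.017, β = -3.322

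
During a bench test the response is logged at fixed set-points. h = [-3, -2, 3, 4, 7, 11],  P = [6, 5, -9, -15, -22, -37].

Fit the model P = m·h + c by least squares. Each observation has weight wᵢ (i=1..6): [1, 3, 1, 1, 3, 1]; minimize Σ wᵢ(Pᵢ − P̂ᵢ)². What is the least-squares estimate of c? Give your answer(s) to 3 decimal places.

Forming AᵀWA = [[314, 30]; [30, 10]] and AᵀWP = [-1004, -106]ᵀ gives AᵀWA·[m, c]ᵀ = AᵀWP.
Δ = 314·10 − 30² = 2240.
m = ((-1004)·10 − 30·(-106))/2240 = -49/16; c = (314·(-106) − 30·(-1004))/2240 = -113/80.

c = -1.413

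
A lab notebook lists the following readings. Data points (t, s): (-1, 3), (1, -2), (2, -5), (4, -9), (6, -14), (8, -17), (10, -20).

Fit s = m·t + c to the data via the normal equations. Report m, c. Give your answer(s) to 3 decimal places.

m = -2.106, c = -0.119

From the data, Σt·t = 222, Σt = 30, Σ1 = 7.
Right-hand side: Σt·s = -471, Σs = -64.
Determinant 222·7 − 30² = 654.
m = ((-471)·7 − 30·(-64))/654 = -459/218; c = (222·(-64) − 30·(-471))/654 = -13/109.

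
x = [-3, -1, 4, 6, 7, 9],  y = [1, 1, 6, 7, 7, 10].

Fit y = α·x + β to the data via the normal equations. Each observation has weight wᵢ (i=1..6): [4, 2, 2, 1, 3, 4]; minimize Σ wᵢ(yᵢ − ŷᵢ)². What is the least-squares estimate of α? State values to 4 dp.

α = 0.7398

The normal system AᵀWA·[α, β]ᵀ = AᵀWy is [[577, 57]; [57, 16]]·[α, β]ᵀ = [583, 86]ᵀ.
Δ = 577·16 − 57² = 5983.
α = (583·16 − 57·86)/5983 = 4426/5983; β = (577·86 − 57·583)/5983 = 16391/5983.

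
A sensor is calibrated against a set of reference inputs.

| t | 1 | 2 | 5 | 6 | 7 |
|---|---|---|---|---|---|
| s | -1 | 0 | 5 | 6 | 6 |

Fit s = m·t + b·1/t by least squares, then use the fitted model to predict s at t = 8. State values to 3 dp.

With design matrix A, AᵀA = [[115, 5]; [5, 29507/22050]] and Aᵀs = [102, 13/7]ᵀ.
Eliminating b: (29507/22050)·(row 1) − 5·(row 2) gives (568411/4410)·m = (29507/22050)·102 − 5·(13/7) = 467494/3675, so m = 2804964/2842055.
Then b = ((13/7) − 5·(2804964/2842055))/(29507/22050) = -1307250/568411.
At t = 8: ŝ = (2804964/2842055)·(8) + (-1307250/568411)·(1/8) = 86490723/11368220.

ŝ = 7.608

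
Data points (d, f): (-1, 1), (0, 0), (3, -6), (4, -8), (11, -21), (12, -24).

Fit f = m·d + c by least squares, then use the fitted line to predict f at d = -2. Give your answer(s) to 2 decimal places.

f̂ = 3.46

With design matrix M, MᵀM = [[291, 29]; [29, 6]] and Mᵀf = [-570, -58]ᵀ.
Determinant 291·6 − 29² = 905.
m = ((-570)·6 − 29·(-58))/905 = -1738/905; c = (291·(-58) − 29·(-570))/905 = -348/905.
At d = -2: f̂ = (-1738/905)·(-2) + (-348/905)·(1) = 3128/905.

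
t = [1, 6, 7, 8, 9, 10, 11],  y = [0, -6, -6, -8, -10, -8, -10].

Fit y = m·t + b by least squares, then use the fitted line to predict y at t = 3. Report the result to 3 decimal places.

Sums needed: Σt·t = 452, Σt = 52, Σ1 = 7.
For Aᵀy: Σt·y = -422, Σy = -48.
Normal equations: [[452, 52]; [52, 7]]·[m, b]ᵀ = [-422, -48]ᵀ.
Determinant 452·7 − 52² = 460.
m = ((-422)·7 − 52·(-48))/460 = -229/230; b = (452·(-48) − 52·(-422))/460 = 62/115.
At t = 3: ŷ = (-229/230)·(3) + (62/115)·(1) = -563/230.

ŷ = -2.448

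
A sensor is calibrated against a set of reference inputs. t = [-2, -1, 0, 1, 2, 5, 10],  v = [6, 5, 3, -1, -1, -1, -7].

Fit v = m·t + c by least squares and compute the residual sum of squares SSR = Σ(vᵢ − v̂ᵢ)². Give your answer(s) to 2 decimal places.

SSR = 15.42

The normal system MᵀM·[m, c]ᵀ = Mᵀv is [[135, 15]; [15, 7]]·[m, c]ᵀ = [-95, 4]ᵀ.
Eliminating c: 7·(row 1) − 15·(row 2) gives 720·m = 7·(-95) − 15·4 = -725, so m = -145/144.
Then c = (4 − 15·(-145/144))/7 = 131/48.
Residuals: 181/144, 91/72, 13/48, -49/18, -247/144, 47/36, 49/144; SSR = 2221/144.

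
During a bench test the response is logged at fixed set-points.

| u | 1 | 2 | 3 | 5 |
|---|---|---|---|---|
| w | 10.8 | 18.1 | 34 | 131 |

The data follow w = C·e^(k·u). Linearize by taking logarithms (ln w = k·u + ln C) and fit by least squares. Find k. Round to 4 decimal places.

Let Y = ln w. Fitting Y = k·u + ln C by least squares:
Σu = 11.0000, Σ(u)² = 39.0000, Σln w = 13.6770, Σu·ln w = 43.1264.
Equations: 39.0000·k + 11.0000·ln C = 43.1264;  11.0000·k + 4·ln C = 13.6770.
Slope k = (n·Σu·ln w − Σu·Σln w)/(n·Σ(u)² − (Σu)²) = (4·43.1264 − 11.0000·13.6770)/35.0000 = 0.63025; ln C = (Σln w − k·Σu)/n = 1.68608.

k = 0.6302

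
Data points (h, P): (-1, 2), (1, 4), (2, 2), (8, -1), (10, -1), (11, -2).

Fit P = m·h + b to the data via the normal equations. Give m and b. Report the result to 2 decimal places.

m = -0.42, b = 2.83

Sums needed: Σh·h = 291, Σh = 31, Σ1 = 6.
And Σh·P = -34, ΣP = 4.
Eliminating b: 6·(row 1) − 31·(row 2) gives 785·m = 6·(-34) − 31·4 = -328, so m = -328/785.
Then b = (4 − 31·(-328/785))/6 = 2218/785.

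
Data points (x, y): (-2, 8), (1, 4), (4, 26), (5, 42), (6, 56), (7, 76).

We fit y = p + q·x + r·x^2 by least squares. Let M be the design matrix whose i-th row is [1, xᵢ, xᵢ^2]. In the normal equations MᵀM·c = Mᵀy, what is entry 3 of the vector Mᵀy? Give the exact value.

7242

Entry 3 ↔ basis x^2, so (Mᵀy)_{3} = Σᵢ (x^2)·yᵢ = (4)·(8) + (1)·(4) + (16)·(26) + (25)·(42) + (36)·(56) + (49)·(76) = 7242.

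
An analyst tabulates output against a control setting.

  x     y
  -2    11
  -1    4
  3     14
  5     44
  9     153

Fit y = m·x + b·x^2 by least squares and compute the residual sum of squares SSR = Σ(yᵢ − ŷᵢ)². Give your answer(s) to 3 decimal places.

Normal-equation sums: Σx·x = 120, Σx·x^2 = 872, Σx^2·x^2 = 7284.
And Σx·y = 1613, Σx^2·y = 13667.
AᵀA·[m, b]ᵀ = Aᵀy becomes [[120, 872]; [872, 7284]]·[m, b]ᵀ = [1613, 13667]ᵀ.
Determinant 120·7284 − 872² = 113696.
m = (1613·7284 − 872·13667)/113696 = -42133/28424; b = (120·13667 − 872·1613)/113696 = 7297/3553.
Residuals: -2553/14212, 13187/28424, -1049/28424, 113/1672, -387/28424; SSR = 7209/28424.

SSR = 0.254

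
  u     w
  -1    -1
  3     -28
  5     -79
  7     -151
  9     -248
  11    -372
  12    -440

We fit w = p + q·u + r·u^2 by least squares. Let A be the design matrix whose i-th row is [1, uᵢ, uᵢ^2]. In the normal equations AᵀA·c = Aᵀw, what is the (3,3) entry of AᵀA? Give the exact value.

Row 3 ↔ basis u^2, column 3 ↔ basis u^2, so (AᵀA)_{3,3} = Σᵢ (u^2)·(u^2) = (1)·(1) + (9)·(9) + (25)·(25) + (49)·(49) + (81)·(81) + (121)·(121) + (144)·(144) = 45046.

45046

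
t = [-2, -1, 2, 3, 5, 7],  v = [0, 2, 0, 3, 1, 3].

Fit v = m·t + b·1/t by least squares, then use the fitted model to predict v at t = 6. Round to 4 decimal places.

v̂ = 2.5950

Normal-equation sums: Σt·t = 92, Σt·1/t = 6, Σ1/t·1/t = 36857/22050.
Moment sums: Σt·v = 33, Σ1/t·v = -13/35.
XᵀX·[m, b]ᵀ = Xᵀv becomes [[92, 6]; [6, 36857/22050]]·[m, b]ᵀ = [33, -13/35]ᵀ.
det = 92·(36857/22050) − 6² = 1298522/11025.
m = (33·(36857/22050) − 6·(-13/35))/(1298522/11025) = 1265421/2597044; b = (92·(-13/35) − 6·33)/(1298522/11025) = -1279845/649261.
At t = 6: v̂ = (1265421/2597044)·(6) + (-1279845/649261)·(1/6) = 1684824/649261.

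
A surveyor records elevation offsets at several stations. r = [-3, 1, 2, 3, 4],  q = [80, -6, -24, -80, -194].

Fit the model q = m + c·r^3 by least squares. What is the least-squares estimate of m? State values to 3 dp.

Forming XᵀX = [[5, 73]; [73, 5619]] and Xᵀq = [-224, -16934]ᵀ gives XᵀX·[m, c]ᵀ = Xᵀq.
Eliminating c: 5619·(row 1) − 73·(row 2) gives 22766·m = 5619·(-224) − 73·(-16934) = -22474, so m = -11237/11383.
Then c = ((-16934) − 73·(-11237/11383))/5619 = -34159/11383.

m = -0.987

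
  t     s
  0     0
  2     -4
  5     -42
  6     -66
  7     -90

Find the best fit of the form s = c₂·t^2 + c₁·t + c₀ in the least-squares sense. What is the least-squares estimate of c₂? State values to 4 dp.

c₂ = -2.1856

Entries of MᵀM: Σt^2·t^2 = 4338, Σt^2·t = 692, Σt^2 = 114, Σt·t = 114, Σt = 20, Σ1 = 5.
And Σt^2·s = -7852, Σt·s = -1244, Σs = -202.
So MᵀM·[c₂, c₁, c₀]ᵀ = Mᵀs: [[4338, 692, 114]; [692, 114, 20]; [114, 20, 5]]·[c₂, c₁, c₀]ᵀ = [-7852, -1244, -202]ᵀ.
Solving the 3×3 system (Gaussian elimination) gives c₂ = -9352/4279, c₁ = 10042/4279, c₀ = 186/4279.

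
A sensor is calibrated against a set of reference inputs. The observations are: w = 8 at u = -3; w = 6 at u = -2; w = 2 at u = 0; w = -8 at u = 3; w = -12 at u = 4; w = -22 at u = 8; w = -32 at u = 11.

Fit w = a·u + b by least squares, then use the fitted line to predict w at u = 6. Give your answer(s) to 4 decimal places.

ŵ = -16.9482

Forming AᵀA = [[223, 21]; [21, 7]] and Aᵀw = [-636, -58]ᵀ gives AᵀA·[a, b]ᵀ = Aᵀw.
Δ = 223·7 − 21² = 1120.
a = ((-636)·7 − 21·(-58))/1120 = -231/80; b = (223·(-58) − 21·(-636))/1120 = 211/560.
At u = 6: ŵ = (-231/80)·(6) + (211/560)·(1) = -9491/560.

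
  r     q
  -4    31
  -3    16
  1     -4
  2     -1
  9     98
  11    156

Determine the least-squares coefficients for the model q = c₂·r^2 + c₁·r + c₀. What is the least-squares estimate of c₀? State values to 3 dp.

c₀ = -3.291

Sums needed: Σr^2·r^2 = 21556, Σr^2·r = 1978, Σr^2 = 232, Σr·r = 232, Σr = 16, Σ1 = 6.
Moment sums: Σr^2·q = 27446, Σr·q = 2420, Σq = 296.
AᵀA·[c₂, c₁, c₀]ᵀ = Aᵀq becomes [[21556, 1978, 232]; [1978, 232, 16]; [232, 16, 6]]·[c₂, c₁, c₀]ᵀ = [27446, 2420, 296]ᵀ.
Solving the 3×3 system (Gaussian elimination) gives c₂ = 203210/133759, c₁ = -306939/133759, c₀ = -440172/133759.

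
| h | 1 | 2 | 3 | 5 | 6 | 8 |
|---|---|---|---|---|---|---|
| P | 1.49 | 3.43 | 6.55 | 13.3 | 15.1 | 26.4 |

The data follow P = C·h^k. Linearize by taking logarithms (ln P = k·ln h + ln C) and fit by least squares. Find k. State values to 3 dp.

With ln Pᵢ as the transformed response and ln hᵢ as the regressor:
Over the data: Σln h = 7.2724, Σ(ln h)² = 11.8122, Σln P = 12.0866, Σln h·ln P = 18.7548.
Normal system: [[11.8122, 7.2724]; [7.2724, 6]]·[k, ln C]ᵀ = [18.7548, 12.0866]ᵀ.
Slope k = (n·Σln h·ln P − Σln h·Σln P)/(n·Σ(ln h)² − (Σln h)²) = (6·18.7548 − 7.2724·12.0866)/17.9853 = 1.36947; ln C = (Σln P − k·Σln h)/n = 0.35455.

k = 1.369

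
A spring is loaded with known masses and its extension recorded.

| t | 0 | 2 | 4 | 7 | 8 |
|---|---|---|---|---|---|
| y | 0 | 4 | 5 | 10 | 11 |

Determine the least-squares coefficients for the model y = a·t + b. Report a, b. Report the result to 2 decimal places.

a = 1.34, b = 0.38

The normal system XᵀX·[a, b]ᵀ = Xᵀy is [[133, 21]; [21, 5]]·[a, b]ᵀ = [186, 30]ᵀ.
Eliminating b: 5·(row 1) − 21·(row 2) gives 224·a = 5·186 − 21·30 = 300, so a = 75/56.
Then b = (30 − 21·(75/56))/5 = 3/8.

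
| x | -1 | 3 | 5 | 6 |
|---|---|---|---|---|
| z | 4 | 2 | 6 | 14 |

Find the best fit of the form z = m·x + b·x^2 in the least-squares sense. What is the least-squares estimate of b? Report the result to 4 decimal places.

Forming MᵀM = [[71, 367]; [367, 2003]] and Mᵀz = [116, 676]ᵀ gives MᵀM·[m, b]ᵀ = Mᵀz.
Δ = 71·2003 − 367² = 7524.
m = (116·2003 − 367·676)/7524 = -1312/627; b = (71·676 − 367·116)/7524 = 452/627.

b = 0.7209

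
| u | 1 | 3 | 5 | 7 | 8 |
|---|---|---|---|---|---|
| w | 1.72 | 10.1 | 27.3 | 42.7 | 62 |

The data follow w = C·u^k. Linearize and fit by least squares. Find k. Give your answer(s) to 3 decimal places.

Linearized form: ln w = k·ln u + ln C. From the 5 transformed points,
AᵀA = [[11.9079, 6.7334]; [6.7334, 5]], rhs = [23.7503, 14.0431]ᵀ  (here Σln u = 6.7334, Σ(ln u)² = 11.9079, Σln w = 14.0431, Σln u·ln w = 23.7503).
Slope k = (n·Σln u·ln w − Σln u·Σln w)/(n·Σ(ln u)² − (Σln u)²) = (5·23.7503 − 6.7334·14.0431)/14.2007 = 1.70370; ln C = (Σln w − k·Σln u)/n = 0.51428.

k = 1.704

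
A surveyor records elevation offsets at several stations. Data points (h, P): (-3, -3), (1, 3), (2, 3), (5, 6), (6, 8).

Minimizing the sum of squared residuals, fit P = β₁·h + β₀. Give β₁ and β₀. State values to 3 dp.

With design matrix A, AᵀA = [[75, 11]; [11, 5]] and AᵀP = [96, 17]ᵀ.
Δ = 75·5 − 11² = 254.
β₁ = (96·5 − 11·17)/254 = 293/254; β₀ = (75·17 − 11·96)/254 = 219/254.

β₁ = 1.154, β₀ = 0.862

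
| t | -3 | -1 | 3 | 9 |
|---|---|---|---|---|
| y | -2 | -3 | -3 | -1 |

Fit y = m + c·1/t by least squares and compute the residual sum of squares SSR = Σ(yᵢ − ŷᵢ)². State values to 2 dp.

SSR = 2.45

Compute the Gram sums: Σ1 = 4, Σ1/t = -8/9, Σ1/t·1/t = 100/81.
For Xᵀy: Σy = -9, Σ1/t·y = 23/9.
Normal equations: [[4, -8/9]; [-8/9, 100/81]]·[m, c]ᵀ = [-9, 23/9]ᵀ.
Determinant 4·(100/81) − (-8/9)² = 112/27.
m = ((-9)·(100/81) − (-8/9)·(23/9))/(112/27) = -179/84; c = (4·(23/9) − (-8/9)·(-9))/(112/27) = 15/28.
Residuals: 13/42, -1/3, -22/21, 15/14; SSR = 103/42.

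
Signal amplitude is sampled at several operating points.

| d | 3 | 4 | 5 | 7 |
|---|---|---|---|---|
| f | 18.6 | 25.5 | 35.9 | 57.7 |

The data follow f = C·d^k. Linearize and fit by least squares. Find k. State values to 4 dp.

k = 1.3518

Linearized form: ln f = k·ln d + ln C. From the 4 transformed points,
Σln d = 6.0403, Σ(ln d)² = 9.5056, Σln f = 13.7978, Σln d·ln f = 21.3553.
Equations: 9.5056·k + 6.0403·ln C = 21.3553;  6.0403·k + 4·ln C = 13.7978.
Solving (det = 1.5378): k = 1.35184, ln C = 1.40809.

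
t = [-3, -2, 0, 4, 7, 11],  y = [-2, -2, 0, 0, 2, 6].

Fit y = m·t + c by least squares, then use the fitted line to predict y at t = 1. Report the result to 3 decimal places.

MᵀM·[m, c]ᵀ = Mᵀy reads: 199·m + 17·c = 90;  17·m + 6·c = 4.
(Σt·t = 199, Σt = 17, Σ1 = 6, Σt·y = 90, Σy = 4.)
Determinant 199·6 − 17² = 905.
m = (90·6 − 17·4)/905 = 472/905; c = (199·4 − 17·90)/905 = -734/905.
At t = 1: ŷ = (472/905)·(1) + (-734/905)·(1) = -262/905.

ŷ = -0.290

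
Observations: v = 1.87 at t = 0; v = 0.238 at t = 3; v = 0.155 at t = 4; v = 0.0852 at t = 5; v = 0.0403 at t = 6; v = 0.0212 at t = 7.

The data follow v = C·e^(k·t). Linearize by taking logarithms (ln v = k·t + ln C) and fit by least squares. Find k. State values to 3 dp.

Taking logs, ln v = k·t + ln C, so regress ln v on t.
AᵀA = [[135.0000, 25.0000]; [25.0000, 6]], rhs = [-70.3222, -12.2018]ᵀ  (here Σt = 25.0000, Σ(t)² = 135.0000, Σln v = -12.2018, Σt·ln v = -70.3222).
Slope k = (n·Σt·ln v − Σt·Σln v)/(n·Σ(t)² − (Σt)²) = (6·-70.3222 − 25.0000·-12.2018)/185.0000 = -0.63183; ln C = (Σln v − k·Σt)/n = 0.59900.

k = -0.632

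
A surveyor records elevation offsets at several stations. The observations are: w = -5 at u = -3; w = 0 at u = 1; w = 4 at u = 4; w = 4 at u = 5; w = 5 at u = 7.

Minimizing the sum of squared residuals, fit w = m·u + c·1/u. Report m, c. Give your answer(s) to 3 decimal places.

m = 0.866, c = -0.121

From the data, Σu·u = 100, Σu·1/u = 5, Σ1/u·1/u = 217681/176400.
For Xᵀw: Σu·w = 86, Σ1/u·w = 439/105.
XᵀX·[m, c]ᵀ = Xᵀw becomes [[100, 5]; [5, 217681/176400]]·[m, c]ᵀ = [86, 439/105]ᵀ.
Δ = 100·(217681/176400) − 5² = 173581/1764.
m = (86·(217681/176400) − 5·(439/105))/(173581/1764) = 7516483/8679050; c = (100·(439/105) − 5·86)/(173581/1764) = -21000/173581.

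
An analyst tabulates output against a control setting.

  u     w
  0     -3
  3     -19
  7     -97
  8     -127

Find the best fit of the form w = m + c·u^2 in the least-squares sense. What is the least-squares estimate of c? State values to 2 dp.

c = -1.94

Entries of AᵀA: Σ1 = 4, Σu^2 = 122, Σu^2·u^2 = 6578.
And Σw = -246, Σu^2·w = -13052.
Normal equations: [[4, 122]; [122, 6578]]·[m, c]ᵀ = [-246, -13052]ᵀ.
Eliminating c: 6578·(row 1) − 122·(row 2) gives 11428·m = 6578·(-246) − 122·(-13052) = -25844, so m = -6461/2857.
Then c = ((-13052) − 122·(-6461/2857))/6578 = -5549/2857.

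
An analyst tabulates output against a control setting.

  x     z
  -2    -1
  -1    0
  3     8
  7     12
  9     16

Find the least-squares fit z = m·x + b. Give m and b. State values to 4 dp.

MᵀM·[m, b]ᵀ = Mᵀz reads: 144·m + 16·b = 254;  16·m + 5·b = 35.
det = 144·5 − 16² = 464.
m = (254·5 − 16·35)/464 = 355/232; b = (144·35 − 16·254)/464 = 61/29.

m = 1.5302, b = 2.1034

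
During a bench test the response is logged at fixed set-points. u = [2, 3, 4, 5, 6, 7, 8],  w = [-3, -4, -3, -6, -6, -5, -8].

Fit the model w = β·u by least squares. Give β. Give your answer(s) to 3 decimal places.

With design matrix X, XᵀX = [[203]] and Xᵀw = [-195]ᵀ.
β = (-195)/203 = -0.960591.

β = -0.961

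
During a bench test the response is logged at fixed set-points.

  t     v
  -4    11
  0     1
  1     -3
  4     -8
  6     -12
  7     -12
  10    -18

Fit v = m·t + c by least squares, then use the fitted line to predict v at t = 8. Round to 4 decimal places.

v̂ = -15.1011

From the data, Σt·t = 218, Σt = 24, Σ1 = 7.
For Aᵀv: Σt·v = -415, Σv = -41.
Determinant 218·7 − 24² = 950.
m = ((-415)·7 − 24·(-41))/950 = -1921/950; c = (218·(-41) − 24·(-415))/950 = 511/475.
At t = 8: v̂ = (-1921/950)·(8) + (511/475)·(1) = -7173/475.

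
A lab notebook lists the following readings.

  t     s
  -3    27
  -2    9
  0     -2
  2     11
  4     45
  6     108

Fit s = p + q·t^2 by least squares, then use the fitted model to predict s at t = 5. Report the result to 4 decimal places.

ŝ = 74.1119

Sums needed: Σ1 = 6, Σt^2 = 69, Σt^2·t^2 = 1665.
Right-hand side: Σs = 198, Σt^2·s = 4931.
Normal equations: [[6, 69]; [69, 1665]]·[p, q]ᵀ = [198, 4931]ᵀ.
Determinant 6·1665 − 69² = 5229.
p = (198·1665 − 69·4931)/5229 = -3523/1743; q = (6·4931 − 69·198)/5229 = 5308/1743.
At t = 5: ŝ = (-3523/1743)·(1) + (5308/1743)·(25) = 43059/581.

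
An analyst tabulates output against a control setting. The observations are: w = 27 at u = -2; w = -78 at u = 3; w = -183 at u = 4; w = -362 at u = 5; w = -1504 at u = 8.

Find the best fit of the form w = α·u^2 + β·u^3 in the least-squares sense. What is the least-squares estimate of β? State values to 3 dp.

β = -3.006

Sums needed: Σu^2·u^2 = 5074, Σu^2·u^3 = 37128, Σu^3·u^3 = 282658.
Moment sums: Σu^2·w = -108828, Σu^3·w = -829332.
AᵀA·[α, β]ᵀ = Aᵀw becomes [[5074, 37128]; [37128, 282658]]·[α, β]ᵀ = [-108828, -829332]ᵀ.
Eliminating β: 282658·(row 1) − 37128·(row 2) gives 55718308·α = 282658·(-108828) − 37128·(-829332) = 30333672, so α = 7583418/13929577.
Then β = ((-829332) − 37128·(7583418/13929577))/282658 = -41866146/13929577.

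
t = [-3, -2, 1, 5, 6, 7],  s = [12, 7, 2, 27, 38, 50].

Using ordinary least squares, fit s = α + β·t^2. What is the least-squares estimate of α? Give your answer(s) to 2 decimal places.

With design matrix M, MᵀM = [[6, 124]; [124, 4420]] and Mᵀs = [136, 4631]ᵀ.
Δ = 6·4420 − 124² = 11144.
α = (136·4420 − 124·4631)/11144 = 6719/2786; β = (6·4631 − 124·136)/11144 = 5461/5572.

α = 2.41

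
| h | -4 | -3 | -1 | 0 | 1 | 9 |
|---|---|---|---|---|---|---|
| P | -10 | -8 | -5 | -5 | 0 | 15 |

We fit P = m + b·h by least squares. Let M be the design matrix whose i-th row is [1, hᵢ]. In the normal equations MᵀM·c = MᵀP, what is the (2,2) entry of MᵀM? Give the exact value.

Row 2 ↔ basis h, column 2 ↔ basis h, so (MᵀM)_{2,2} = Σᵢ (h)·(h) = (-4)·(-4) + (-3)·(-3) + (-1)·(-1) + (0)·(0) + (1)·(1) + (9)·(9) = 108.

108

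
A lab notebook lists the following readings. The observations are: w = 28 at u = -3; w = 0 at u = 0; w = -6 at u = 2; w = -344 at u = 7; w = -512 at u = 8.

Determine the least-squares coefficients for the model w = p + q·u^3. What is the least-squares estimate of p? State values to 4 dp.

Sums needed: Σ1 = 5, Σu^3 = 836, Σu^3·u^3 = 380586.
For Aᵀw: Σw = -834, Σu^3·w = -380940.
Determinant 5·380586 − 836² = 1204034.
p = ((-834)·380586 − 836·(-380940))/1204034 = 528558/602017; q = (5·(-380940) − 836·(-834))/1204034 = -603738/602017.

p = 0.8780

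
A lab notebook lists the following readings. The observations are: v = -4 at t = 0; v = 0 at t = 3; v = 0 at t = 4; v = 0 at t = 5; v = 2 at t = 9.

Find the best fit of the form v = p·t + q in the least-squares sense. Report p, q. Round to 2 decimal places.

Entries of XᵀX: Σt·t = 131, Σt = 21, Σ1 = 5.
Right-hand side: Σt·v = 18, Σv = -2.
Eliminating q: 5·(row 1) − 21·(row 2) gives 214·p = 5·18 − 21·(-2) = 132, so p = 66/107.
Then q = ((-2) − 21·(66/107))/5 = -320/107.

p = 0.62, q = -2.99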